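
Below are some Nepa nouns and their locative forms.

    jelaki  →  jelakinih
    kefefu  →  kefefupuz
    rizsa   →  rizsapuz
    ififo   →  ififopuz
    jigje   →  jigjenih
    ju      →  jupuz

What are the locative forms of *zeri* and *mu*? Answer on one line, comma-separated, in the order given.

zerinih, mupuz

The pattern is front/back vowel harmony: -nih when the last vowel of the stem is a front vowel (*jelaki*, *jigje*); -puz when the last vowel of the stem is a back vowel (*kefefu*, *rizsa*, *ififo*, *ju*).
*zeri* — last vowel /i/ (a front vowel) → -nih → *zerinih*.
Since the last vowel of *mu* is /u/ (a back vowel), it takes -puz, giving *mupuz*.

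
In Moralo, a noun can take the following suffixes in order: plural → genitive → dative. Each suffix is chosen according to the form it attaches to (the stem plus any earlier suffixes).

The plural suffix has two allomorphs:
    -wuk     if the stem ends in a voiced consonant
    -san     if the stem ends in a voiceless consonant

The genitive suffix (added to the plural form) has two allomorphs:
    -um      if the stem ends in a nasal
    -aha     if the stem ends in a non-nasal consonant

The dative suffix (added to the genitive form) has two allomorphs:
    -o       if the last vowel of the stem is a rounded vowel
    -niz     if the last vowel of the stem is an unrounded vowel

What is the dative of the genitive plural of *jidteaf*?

Since the final consonant of *jidteaf* is /f/ (voiceless), it takes -san, giving *jidteafsan*.
The plural form *jidteafsan*: final consonant = /n/, a nasal → -um → *jidteafsanum*.
The genitive form *jidteafsanum* — last vowel /u/ (a rounded vowel) → -o → *jidteafsanumo*.

jidteafsanumo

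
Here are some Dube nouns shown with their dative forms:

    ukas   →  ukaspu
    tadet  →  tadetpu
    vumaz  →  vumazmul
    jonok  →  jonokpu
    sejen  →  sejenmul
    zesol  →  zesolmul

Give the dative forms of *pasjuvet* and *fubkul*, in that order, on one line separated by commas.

The alternation tracks the final consonant of the stem — -pu when the stem ends in a voiceless consonant (*ukas*, *tadet*, *jonok*); -mul when the stem ends in a voiced consonant (*vumaz*, *sejen*, *zesol*).
The final consonant of *pasjuvet* is /t/, which is voiceless, so the suffix is -pu, giving *pasjuvetpu*.
*fubkul*: final consonant = /l/, voiced → -mul → *fubkulmul*.

pasjuvetpu, fubkulmul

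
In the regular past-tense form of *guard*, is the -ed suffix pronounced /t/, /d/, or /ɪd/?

The stem *guard* ends in /t/ or /d/.
The -ed suffix is realized as /ɪd/ after /t, d/; as /t/ after other voiceless consonants; and as /d/ after other voiced sounds.
So -ed on *guard* is pronounced /ɪd/.

/ɪd/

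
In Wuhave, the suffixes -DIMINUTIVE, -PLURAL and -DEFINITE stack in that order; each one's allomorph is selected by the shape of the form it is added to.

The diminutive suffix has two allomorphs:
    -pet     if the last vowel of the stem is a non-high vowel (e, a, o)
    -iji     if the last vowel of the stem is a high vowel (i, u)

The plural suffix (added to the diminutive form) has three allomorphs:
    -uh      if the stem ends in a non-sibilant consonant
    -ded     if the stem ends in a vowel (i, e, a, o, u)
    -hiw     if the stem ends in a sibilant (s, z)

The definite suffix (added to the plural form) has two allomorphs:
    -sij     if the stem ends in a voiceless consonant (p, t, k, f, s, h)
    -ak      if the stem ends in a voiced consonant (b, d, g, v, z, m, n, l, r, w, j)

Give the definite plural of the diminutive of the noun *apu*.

The last vowel of *apu* is /u/, which is a high vowel, so the diminutive suffix is -iji, giving *apuiji*.
Since the final sound of the diminutive form *apuiji* is /i/ (a vowel), it takes -ded, giving *apuijided*.
Since the final consonant of the plural form *apuijided* is /d/ (voiced), it takes -ak, giving *apuijidedak*.

apuijidedak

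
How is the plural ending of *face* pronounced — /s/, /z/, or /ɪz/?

/ɪz/

The stem *face* ends in a sibilant (/s, z, ʃ, ʒ, tʃ, dʒ/).
The plural suffix surfaces as /ɪz/ after sibilants, /s/ after other voiceless consonants, and /z/ after other voiced sounds.
So the plural -s on *face* is pronounced /ɪz/.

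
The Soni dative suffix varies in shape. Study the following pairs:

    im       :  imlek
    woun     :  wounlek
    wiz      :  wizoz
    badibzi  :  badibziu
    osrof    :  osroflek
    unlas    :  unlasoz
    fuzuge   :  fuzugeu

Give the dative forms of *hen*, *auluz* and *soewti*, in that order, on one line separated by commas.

henlek, auluzoz, soewtiu

The suffix is conditioned by the final sound: -oz when the stem ends in a sibilant (*wiz*, *unlas*); -lek when the stem ends in a non-sibilant consonant (*im*, *woun*, *osrof*); -u when the stem ends in a vowel (*badibzi*, *fuzuge*).
*hen* — final sound /n/ (a non-sibilant consonant) → -lek → *henlek*.
*auluz* — final sound /z/ (a sibilant) → -oz → *auluzoz*.
*soewti*: final sound = /i/, a vowel → -u → *soewtiu*.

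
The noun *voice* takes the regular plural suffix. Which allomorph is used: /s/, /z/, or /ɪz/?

/ɪz/

The stem *voice* ends in a sibilant (/s, z, ʃ, ʒ, tʃ, dʒ/).
The plural suffix surfaces as /ɪz/ after sibilants, /s/ after other voiceless consonants, and /z/ after other voiced sounds.
So the plural -s on *voice* is pronounced /ɪz/.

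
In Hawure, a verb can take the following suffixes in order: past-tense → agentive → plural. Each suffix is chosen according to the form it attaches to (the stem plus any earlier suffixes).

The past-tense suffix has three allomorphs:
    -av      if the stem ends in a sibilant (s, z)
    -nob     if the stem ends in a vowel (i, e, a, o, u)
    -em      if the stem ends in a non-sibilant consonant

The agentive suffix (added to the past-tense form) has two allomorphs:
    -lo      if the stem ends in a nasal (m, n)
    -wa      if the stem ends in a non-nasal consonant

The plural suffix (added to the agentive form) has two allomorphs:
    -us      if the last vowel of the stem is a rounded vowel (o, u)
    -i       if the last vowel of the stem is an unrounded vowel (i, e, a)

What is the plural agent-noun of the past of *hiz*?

hizavwai

Since the final sound of *hiz* is /z/ (a sibilant), it takes -av, giving *hizav*.
The past-tense form *hizav*: final consonant = /v/, non-nasal → -wa → *hizavwa*.
Since the last vowel of the agentive form *hizavwa* is /a/ (an unrounded vowel), it takes -i, giving *hizavwai*.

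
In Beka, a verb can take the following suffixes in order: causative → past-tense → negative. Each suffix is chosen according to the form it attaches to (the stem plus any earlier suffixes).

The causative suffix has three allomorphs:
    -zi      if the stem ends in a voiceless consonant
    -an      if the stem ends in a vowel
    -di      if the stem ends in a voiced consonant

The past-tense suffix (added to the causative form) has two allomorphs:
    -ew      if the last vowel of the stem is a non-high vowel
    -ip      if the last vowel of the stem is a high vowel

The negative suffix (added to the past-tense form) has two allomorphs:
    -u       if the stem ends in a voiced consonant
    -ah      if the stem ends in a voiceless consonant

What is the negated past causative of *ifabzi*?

The final sound of *ifabzi* is /i/, which is a vowel, so the causative suffix is -an, giving *ifabzian*.
The last vowel of the causative form *ifabzian* is /a/, which is a non-high vowel, so the past-tense suffix is -ew, giving *ifabzianew*.
The past-tense form *ifabzianew* — final consonant /w/ (voiced) → -u → *ifabzianewu*.

ifabzianewu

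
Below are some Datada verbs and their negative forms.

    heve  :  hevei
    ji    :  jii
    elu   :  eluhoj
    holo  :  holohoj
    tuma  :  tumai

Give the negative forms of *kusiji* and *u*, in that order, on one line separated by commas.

The suffix is conditioned by the last vowel: -hoj when the last vowel of the stem is a rounded vowel (*elu*, *holo*); -i when the last vowel of the stem is an unrounded vowel (*heve*, *ji*, *tuma*).
The last vowel of *kusiji* is /i/, which is an unrounded vowel, so the suffix is -i, giving *kusijii*.
The last vowel of *u* is /u/, which is a rounded vowel, so the suffix is -hoj, giving *uhoj*.

kusijii, uhoj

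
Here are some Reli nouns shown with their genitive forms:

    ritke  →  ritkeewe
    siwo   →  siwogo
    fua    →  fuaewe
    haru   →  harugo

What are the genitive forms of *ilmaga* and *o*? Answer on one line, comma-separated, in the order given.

The alternation tracks the last vowel of the stem — -go when the last vowel of the stem is a rounded vowel (*siwo*, *haru*); -ewe when the last vowel of the stem is an unrounded vowel (*ritke*, *fua*).
*ilmaga* — last vowel /a/ (an unrounded vowel) → -ewe → *ilmagaewe*.
*o*: last vowel = /o/, a rounded vowel → -go → *ogo*.

ilmagaewe, ogo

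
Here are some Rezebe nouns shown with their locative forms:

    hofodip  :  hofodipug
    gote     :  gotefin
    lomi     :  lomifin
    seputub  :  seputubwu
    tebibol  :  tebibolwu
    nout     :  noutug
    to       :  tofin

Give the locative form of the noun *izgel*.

izgelwu

The suffix is conditioned by the final sound: -ug when the stem ends in a voiceless consonant (*hofodip*, *nout*); -wu when the stem ends in a voiced consonant (*seputub*, *tebibol*); -fin when the stem ends in a vowel (*gote*, *lomi*, *to*).
Since the final sound of *izgel* is /l/ (a voiced consonant), it takes -wu, giving *izgelwu*.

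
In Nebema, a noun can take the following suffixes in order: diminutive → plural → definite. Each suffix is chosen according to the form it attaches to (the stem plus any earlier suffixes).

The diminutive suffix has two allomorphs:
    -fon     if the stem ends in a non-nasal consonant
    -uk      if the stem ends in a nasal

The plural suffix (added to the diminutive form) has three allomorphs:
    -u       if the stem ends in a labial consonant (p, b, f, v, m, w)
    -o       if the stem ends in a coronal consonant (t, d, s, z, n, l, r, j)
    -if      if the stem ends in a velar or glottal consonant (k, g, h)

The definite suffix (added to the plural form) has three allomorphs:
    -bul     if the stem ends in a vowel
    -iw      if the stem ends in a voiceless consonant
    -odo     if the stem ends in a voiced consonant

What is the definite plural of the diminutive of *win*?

winukifiw

*win* — final consonant /n/ (a nasal) → -uk → *winuk*.
The diminutive form *winuk* — final consonant /k/ (velar/glottal) → -if → *winukif*.
The final sound of the plural form *winukif* is /f/, which is a voiceless consonant, so the definite suffix is -iw, giving *winukifiw*.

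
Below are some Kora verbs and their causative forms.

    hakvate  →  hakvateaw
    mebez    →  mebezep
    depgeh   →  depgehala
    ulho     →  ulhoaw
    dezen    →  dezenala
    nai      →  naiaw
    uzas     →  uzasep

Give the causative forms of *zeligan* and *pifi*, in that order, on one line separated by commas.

zeliganala, pifiaw

The pattern is sibilance of the final sound: -ep when the stem ends in a sibilant (*mebez*, *uzas*); -ala when the stem ends in a non-sibilant consonant (*depgeh*, *dezen*); -aw when the stem ends in a vowel (*hakvate*, *ulho*, *nai*).
The final sound of *zeligan* is /n/, which is a non-sibilant consonant, so the suffix is -ala, giving *zeliganala*.
*pifi* — final sound /i/ (a vowel) → -aw → *pifiaw*.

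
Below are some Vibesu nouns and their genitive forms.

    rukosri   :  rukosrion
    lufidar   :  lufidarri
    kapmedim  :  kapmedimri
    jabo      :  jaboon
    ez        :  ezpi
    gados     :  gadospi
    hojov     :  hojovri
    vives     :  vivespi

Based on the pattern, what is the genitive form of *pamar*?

pamarri

The pattern is sibilance of the final sound: -pi when the stem ends in a sibilant (*ez*, *gados*, *vives*); -ri when the stem ends in a non-sibilant consonant (*lufidar*, *kapmedim*, *hojov*); -on when the stem ends in a vowel (*rukosri*, *jabo*).
*pamar* — final sound /r/ (a non-sibilant consonant) → -ri → *pamarri*.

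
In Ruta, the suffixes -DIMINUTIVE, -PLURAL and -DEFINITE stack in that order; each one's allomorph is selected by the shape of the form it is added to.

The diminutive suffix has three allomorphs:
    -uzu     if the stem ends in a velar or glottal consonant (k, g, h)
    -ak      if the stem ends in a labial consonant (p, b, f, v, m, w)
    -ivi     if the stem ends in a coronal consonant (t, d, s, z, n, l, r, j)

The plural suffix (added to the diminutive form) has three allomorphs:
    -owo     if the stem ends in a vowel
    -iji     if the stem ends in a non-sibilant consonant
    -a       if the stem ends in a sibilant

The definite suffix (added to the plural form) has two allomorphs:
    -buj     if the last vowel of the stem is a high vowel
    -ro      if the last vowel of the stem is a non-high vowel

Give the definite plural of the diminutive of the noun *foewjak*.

*foewjak* — final consonant /k/ (velar/glottal) → -uzu → *foewjakuzu*.
The diminutive form *foewjakuzu*: final sound = /u/, a vowel → -owo → *foewjakuzuowo*.
The last vowel of the plural form *foewjakuzuowo* is /o/, which is a non-high vowel, so the definite suffix is -ro, giving *foewjakuzuoworo*.

foewjakuzuoworo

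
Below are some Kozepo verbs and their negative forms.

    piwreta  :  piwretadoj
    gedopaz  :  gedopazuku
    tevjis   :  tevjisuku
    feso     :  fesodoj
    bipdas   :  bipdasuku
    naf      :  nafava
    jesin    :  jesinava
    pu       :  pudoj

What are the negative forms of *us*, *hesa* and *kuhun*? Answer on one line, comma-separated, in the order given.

usuku, hesadoj, kuhunava

Looking at the final sound of each stem: -uku when the stem ends in a sibilant (*gedopaz*, *tevjis*, *bipdas*); -ava when the stem ends in a non-sibilant consonant (*naf*, *jesin*); -doj when the stem ends in a vowel (*piwreta*, *feso*, *pu*).
The final sound of *us* is /s/, which is a sibilant, so the suffix is -uku, giving *usuku*.
*hesa* — final sound /a/ (a vowel) → -doj → *hesadoj*.
*kuhun* — final sound /n/ (a non-sibilant consonant) → -ava → *kuhunava*.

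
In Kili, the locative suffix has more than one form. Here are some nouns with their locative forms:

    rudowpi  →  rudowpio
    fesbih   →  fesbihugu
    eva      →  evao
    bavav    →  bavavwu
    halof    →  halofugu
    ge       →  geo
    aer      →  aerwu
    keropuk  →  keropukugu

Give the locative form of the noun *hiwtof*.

hiwtofugu

Looking at the final sound of each stem: -ugu when the stem ends in a voiceless consonant (*fesbih*, *halof*, *keropuk*); -wu when the stem ends in a voiced consonant (*bavav*, *aer*); -o when the stem ends in a vowel (*rudowpi*, *eva*, *ge*).
Since the final sound of *hiwtof* is /f/ (a voiceless consonant), it takes -ugu, giving *hiwtofugu*.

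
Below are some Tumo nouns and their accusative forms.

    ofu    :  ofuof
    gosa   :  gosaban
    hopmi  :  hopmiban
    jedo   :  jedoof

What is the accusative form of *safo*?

The suffix is conditioned by the last vowel: -of when the last vowel of the stem is a rounded vowel (*ofu*, *jedo*); -ban when the last vowel of the stem is an unrounded vowel (*gosa*, *hopmi*).
*safo*: last vowel = /o/, a rounded vowel → -of → *safoof*.

safoof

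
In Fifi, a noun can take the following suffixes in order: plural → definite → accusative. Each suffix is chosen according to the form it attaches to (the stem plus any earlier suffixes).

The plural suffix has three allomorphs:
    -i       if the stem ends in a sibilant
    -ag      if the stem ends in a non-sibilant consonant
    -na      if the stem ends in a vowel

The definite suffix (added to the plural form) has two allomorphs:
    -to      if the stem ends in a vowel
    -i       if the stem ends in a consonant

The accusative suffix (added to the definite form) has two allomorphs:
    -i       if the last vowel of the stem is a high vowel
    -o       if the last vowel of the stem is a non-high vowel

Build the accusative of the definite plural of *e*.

The final sound of *e* is /e/, which is a vowel, so the plural suffix is -na, giving *ena*.
The plural form *ena*: final sound = /a/, a vowel → -to → *enato*.
The definite form *enato* — last vowel /o/ (a non-high vowel) → -o → *enatoo*.

enatoo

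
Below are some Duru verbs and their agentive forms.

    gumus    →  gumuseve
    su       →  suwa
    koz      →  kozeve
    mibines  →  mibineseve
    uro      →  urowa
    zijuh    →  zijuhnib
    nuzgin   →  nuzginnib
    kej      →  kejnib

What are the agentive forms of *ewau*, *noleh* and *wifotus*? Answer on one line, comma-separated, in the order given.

Looking at the final sound of each stem: -eve when the stem ends in a sibilant (*gumus*, *koz*, *mibines*); -nib when the stem ends in a non-sibilant consonant (*zijuh*, *nuzgin*, *kej*); -wa when the stem ends in a vowel (*su*, *uro*).
*ewau*: final sound = /u/, a vowel → -wa → *ewauwa*.
*noleh* — final sound /h/ (a non-sibilant consonant) → -nib → *nolehnib*.
The final sound of *wifotus* is /s/, which is a sibilant, so the suffix is -eve, giving *wifotuseve*.

ewauwa, nolehnib, wifotuseve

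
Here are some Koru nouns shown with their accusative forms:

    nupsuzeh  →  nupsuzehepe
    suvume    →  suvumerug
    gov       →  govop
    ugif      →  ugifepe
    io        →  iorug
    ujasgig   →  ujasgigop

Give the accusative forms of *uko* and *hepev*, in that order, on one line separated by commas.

ukorug, hepevop

The pattern is voicing of the final sound: -epe when the stem ends in a voiceless consonant (*nupsuzeh*, *ugif*); -op when the stem ends in a voiced consonant (*gov*, *ujasgig*); -rug when the stem ends in a vowel (*suvume*, *io*).
*uko*: final sound = /o/, a vowel → -rug → *ukorug*.
*hepev*: final sound = /v/, a voiced consonant → -op → *hepevop*.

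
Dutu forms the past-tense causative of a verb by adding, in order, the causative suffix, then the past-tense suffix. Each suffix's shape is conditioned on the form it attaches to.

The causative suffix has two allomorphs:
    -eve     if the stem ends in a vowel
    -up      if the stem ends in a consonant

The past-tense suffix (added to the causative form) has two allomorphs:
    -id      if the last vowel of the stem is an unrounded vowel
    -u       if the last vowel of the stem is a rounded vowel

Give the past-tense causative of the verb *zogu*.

zogueveid

Since the final sound of *zogu* is /u/ (a vowel), it takes -eve, giving *zogueve*.
The causative form *zogueve*: last vowel = /e/, an unrounded vowel → -id → *zogueveid*.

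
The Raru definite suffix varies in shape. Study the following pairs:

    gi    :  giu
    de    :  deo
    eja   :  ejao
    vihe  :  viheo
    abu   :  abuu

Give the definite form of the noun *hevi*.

heviu

Looking at the last vowel of each stem: -u when the last vowel of the stem is a high vowel (*gi*, *abu*); -o when the last vowel of the stem is a non-high vowel (*de*, *eja*, *vihe*).
The last vowel of *hevi* is /i/, which is a high vowel, so the suffix is -u, giving *heviu*.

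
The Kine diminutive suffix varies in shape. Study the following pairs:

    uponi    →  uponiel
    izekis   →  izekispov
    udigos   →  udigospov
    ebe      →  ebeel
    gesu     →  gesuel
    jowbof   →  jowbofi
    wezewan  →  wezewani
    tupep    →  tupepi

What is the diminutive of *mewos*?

Looking at the final sound of each stem: -pov when the stem ends in a sibilant (*izekis*, *udigos*); -i when the stem ends in a non-sibilant consonant (*jowbof*, *wezewan*, *tupep*); -el when the stem ends in a vowel (*uponi*, *ebe*, *gesu*).
*mewos* — final sound /s/ (a sibilant) → -pov → *mewospov*.

mewospov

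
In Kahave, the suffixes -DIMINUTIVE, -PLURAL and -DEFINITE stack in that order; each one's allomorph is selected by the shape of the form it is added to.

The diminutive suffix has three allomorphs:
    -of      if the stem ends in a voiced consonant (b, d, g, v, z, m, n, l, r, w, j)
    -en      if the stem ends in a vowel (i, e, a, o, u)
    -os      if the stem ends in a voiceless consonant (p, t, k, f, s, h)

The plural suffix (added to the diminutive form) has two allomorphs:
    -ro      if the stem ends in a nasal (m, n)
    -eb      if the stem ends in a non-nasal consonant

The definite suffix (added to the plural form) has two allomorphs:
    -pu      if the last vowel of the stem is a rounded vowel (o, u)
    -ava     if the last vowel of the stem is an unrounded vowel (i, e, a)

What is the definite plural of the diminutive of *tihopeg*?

tihopegofebava

The final sound of *tihopeg* is /g/, which is a voiced consonant, so the diminutive suffix is -of, giving *tihopegof*.
The diminutive form *tihopegof*: final consonant = /f/, non-nasal → -eb → *tihopegofeb*.
The last vowel of the plural form *tihopegofeb* is /e/, which is an unrounded vowel, so the definite suffix is -ava, giving *tihopegofebava*.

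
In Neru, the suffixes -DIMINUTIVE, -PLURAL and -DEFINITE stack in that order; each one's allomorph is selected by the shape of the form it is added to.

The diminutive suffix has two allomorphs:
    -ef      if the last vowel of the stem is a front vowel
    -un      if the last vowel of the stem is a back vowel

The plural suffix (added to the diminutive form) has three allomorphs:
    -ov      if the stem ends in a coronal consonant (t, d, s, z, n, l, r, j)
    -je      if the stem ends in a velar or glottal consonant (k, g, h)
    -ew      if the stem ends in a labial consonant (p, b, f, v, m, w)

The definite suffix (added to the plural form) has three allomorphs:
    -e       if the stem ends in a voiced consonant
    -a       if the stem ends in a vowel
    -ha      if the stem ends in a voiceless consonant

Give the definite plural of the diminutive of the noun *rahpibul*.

rahpibulunove

*rahpibul*: last vowel = /u/, a back vowel → -un → *rahpibulun*.
The final consonant of the diminutive form *rahpibulun* is /n/, which is coronal, so the plural suffix is -ov, giving *rahpibulunov*.
The plural form *rahpibulunov* — final sound /v/ (a voiced consonant) → -e → *rahpibulunove*.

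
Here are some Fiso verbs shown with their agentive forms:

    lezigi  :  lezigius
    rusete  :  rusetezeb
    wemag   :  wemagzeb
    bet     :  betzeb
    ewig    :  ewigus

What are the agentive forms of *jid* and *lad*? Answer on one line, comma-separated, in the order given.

jidus, ladzeb

The alternation tracks the last vowel of the stem — -us when the last vowel of the stem is a high vowel (*lezigi*, *ewig*); -zeb when the last vowel of the stem is a non-high vowel (*rusete*, *wemag*, *bet*).
*jid*: last vowel = /i/, a high vowel → -us → *jidus*.
Since the last vowel of *lad* is /a/ (a non-high vowel), it takes -zeb, giving *ladzeb*.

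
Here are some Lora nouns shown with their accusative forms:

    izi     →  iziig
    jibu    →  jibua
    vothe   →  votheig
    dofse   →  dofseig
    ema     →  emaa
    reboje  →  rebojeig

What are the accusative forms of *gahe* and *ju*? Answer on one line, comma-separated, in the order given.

gaheig, jua

The suffix is conditioned by the last vowel: -ig when the last vowel of the stem is a front vowel (*izi*, *vothe*, *dofse*, *reboje*); -a when the last vowel of the stem is a back vowel (*jibu*, *ema*).
*gahe* — last vowel /e/ (a front vowel) → -ig → *gaheig*.
Since the last vowel of *ju* is /u/ (a back vowel), it takes -a, giving *jua*.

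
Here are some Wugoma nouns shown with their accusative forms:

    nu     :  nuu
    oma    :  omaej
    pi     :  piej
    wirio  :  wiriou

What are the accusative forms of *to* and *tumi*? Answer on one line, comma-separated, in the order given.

The suffix is conditioned by the last vowel: -u when the last vowel of the stem is a rounded vowel (*nu*, *wirio*); -ej when the last vowel of the stem is an unrounded vowel (*oma*, *pi*).
*to*: last vowel = /o/, a rounded vowel → -u → *tou*.
Since the last vowel of *tumi* is /i/ (an unrounded vowel), it takes -ej, giving *tumiej*.

tou, tumiej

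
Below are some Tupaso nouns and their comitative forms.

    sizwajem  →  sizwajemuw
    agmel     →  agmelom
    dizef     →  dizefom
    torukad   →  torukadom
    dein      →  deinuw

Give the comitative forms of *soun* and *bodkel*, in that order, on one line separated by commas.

sounuw, bodkelom

The pattern is nasality of the final consonant: -uw when the stem ends in a nasal (*sizwajem*, *dein*); -om when the stem ends in a non-nasal consonant (*agmel*, *dizef*, *torukad*).
*soun*: final consonant = /n/, a nasal → -uw → *sounuw*.
*bodkel* — final consonant /l/ (non-nasal) → -om → *bodkelom*.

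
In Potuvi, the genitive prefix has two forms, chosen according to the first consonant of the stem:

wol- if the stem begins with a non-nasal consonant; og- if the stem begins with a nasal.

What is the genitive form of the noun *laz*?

wollaz

The first consonant of *laz* is /l/, which is non-nasal, so the prefix is wol-, giving *wollaz*.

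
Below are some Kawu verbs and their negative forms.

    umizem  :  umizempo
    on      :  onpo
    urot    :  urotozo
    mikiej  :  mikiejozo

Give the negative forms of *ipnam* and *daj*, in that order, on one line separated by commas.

ipnampo, dajozo

Looking at the final consonant of each stem: -po when the stem ends in a nasal (*umizem*, *on*); -ozo when the stem ends in a non-nasal consonant (*urot*, *mikiej*).
The final consonant of *ipnam* is /m/, which is a nasal, so the suffix is -po, giving *ipnampo*.
*daj* — final consonant /j/ (non-nasal) → -ozo → *dajozo*.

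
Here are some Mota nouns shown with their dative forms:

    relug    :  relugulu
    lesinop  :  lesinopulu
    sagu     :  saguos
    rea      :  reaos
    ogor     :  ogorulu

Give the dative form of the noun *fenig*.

The pattern is consonant vs. vowel: -ulu when the stem ends in a consonant (*relug*, *lesinop*, *ogor*); -os when the stem ends in a vowel (*sagu*, *rea*).
The final sound of *fenig* is /g/, which is a consonant, so the suffix is -ulu, giving *fenigulu*.

fenigulu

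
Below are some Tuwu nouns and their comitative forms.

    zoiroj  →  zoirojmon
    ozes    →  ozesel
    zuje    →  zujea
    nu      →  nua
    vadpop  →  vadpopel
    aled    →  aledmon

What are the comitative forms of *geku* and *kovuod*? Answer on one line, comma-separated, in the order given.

gekua, kovuodmon

The suffix is conditioned by the final sound: -el when the stem ends in a voiceless consonant (*ozes*, *vadpop*); -mon when the stem ends in a voiced consonant (*zoiroj*, *aled*); -a when the stem ends in a vowel (*zuje*, *nu*).
The final sound of *geku* is /u/, which is a vowel, so the suffix is -a, giving *gekua*.
Since the final sound of *kovuod* is /d/ (a voiced consonant), it takes -mon, giving *kovuodmon*.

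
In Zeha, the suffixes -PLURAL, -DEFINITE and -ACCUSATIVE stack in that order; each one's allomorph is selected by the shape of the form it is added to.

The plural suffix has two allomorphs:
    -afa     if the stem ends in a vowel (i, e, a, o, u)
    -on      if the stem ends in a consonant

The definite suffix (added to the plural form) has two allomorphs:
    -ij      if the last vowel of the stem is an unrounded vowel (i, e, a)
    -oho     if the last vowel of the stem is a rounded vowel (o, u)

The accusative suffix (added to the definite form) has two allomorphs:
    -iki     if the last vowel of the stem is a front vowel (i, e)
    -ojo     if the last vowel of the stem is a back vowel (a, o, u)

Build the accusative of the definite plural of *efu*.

Since the final sound of *efu* is /u/ (a vowel), it takes -afa, giving *efuafa*.
Since the last vowel of the plural form *efuafa* is /a/ (an unrounded vowel), it takes -ij, giving *efuafaij*.
The definite form *efuafaij*: last vowel = /i/, a front vowel → -iki → *efuafaijiki*.

efuafaijiki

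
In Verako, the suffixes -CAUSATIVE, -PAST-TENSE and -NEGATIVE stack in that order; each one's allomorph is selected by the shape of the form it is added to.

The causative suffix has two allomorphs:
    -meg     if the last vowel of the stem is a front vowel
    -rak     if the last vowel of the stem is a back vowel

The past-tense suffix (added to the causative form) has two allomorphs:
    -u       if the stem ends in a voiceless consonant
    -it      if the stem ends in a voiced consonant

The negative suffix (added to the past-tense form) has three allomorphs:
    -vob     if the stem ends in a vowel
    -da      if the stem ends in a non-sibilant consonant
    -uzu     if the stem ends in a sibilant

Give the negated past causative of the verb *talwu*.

talwurakuvob

Since the last vowel of *talwu* is /u/ (a back vowel), it takes -rak, giving *talwurak*.
The causative form *talwurak*: final consonant = /k/, voiceless → -u → *talwuraku*.
The past-tense form *talwuraku* — final sound /u/ (a vowel) → -vob → *talwurakuvob*.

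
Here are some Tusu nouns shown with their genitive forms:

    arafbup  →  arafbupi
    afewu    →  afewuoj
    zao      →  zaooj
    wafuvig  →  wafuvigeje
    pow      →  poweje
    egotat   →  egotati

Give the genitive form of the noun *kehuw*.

kehuweje

The pattern is voicing of the final sound: -i when the stem ends in a voiceless consonant (*arafbup*, *egotat*); -eje when the stem ends in a voiced consonant (*wafuvig*, *pow*); -oj when the stem ends in a vowel (*afewu*, *zao*).
*kehuw* — final sound /w/ (a voiced consonant) → -eje → *kehuweje*.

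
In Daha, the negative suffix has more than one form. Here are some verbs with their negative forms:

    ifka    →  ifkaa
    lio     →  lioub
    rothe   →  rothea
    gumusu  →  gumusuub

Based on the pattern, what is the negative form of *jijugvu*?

The alternation tracks the last vowel of the stem — -ub when the last vowel of the stem is a rounded vowel (*lio*, *gumusu*); -a when the last vowel of the stem is an unrounded vowel (*ifka*, *rothe*).
*jijugvu* — last vowel /u/ (a rounded vowel) → -ub → *jijugvuub*.

jijugvuub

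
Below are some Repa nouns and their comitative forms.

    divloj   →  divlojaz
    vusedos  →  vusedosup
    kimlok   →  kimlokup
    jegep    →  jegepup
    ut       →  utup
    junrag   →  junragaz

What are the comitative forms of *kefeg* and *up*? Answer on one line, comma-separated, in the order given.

kefegaz, upup

The pattern is voicing of the final consonant: -up when the stem ends in a voiceless consonant (*vusedos*, *kimlok*, *jegep*, *ut*); -az when the stem ends in a voiced consonant (*divloj*, *junrag*).
The final consonant of *kefeg* is /g/, which is voiced, so the suffix is -az, giving *kefegaz*.
Since the final consonant of *up* is /p/ (voiceless), it takes -up, giving *upup*.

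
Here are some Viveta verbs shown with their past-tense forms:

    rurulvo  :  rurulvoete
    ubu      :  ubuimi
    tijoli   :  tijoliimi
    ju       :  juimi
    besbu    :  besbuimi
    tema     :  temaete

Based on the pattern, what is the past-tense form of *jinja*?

jinjaete

The alternation tracks the last vowel of the stem — -imi when the last vowel of the stem is a high vowel (*ubu*, *tijoli*, *ju*, *besbu*); -ete when the last vowel of the stem is a non-high vowel (*rurulvo*, *tema*).
The last vowel of *jinja* is /a/, which is a non-high vowel, so the suffix is -ete, giving *jinjaete*.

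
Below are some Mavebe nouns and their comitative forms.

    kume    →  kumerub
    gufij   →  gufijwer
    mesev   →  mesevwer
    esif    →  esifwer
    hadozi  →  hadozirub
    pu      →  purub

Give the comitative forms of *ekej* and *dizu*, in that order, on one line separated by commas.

ekejwer, dizurub

The alternation tracks the final sound of the stem — -wer when the stem ends in a consonant (*gufij*, *mesev*, *esif*); -rub when the stem ends in a vowel (*kume*, *hadozi*, *pu*).
The final sound of *ekej* is /j/, which is a consonant, so the suffix is -wer, giving *ekejwer*.
*dizu*: final sound = /u/, a vowel → -rub → *dizurub*.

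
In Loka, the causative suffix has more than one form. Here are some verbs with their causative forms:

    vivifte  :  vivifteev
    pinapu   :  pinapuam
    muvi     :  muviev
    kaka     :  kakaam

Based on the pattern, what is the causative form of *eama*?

Looking at the last vowel of each stem: -ev when the last vowel of the stem is a front vowel (*vivifte*, *muvi*); -am when the last vowel of the stem is a back vowel (*pinapu*, *kaka*).
The last vowel of *eama* is /a/, which is a back vowel, so the suffix is -am, giving *eamaam*.

eamaam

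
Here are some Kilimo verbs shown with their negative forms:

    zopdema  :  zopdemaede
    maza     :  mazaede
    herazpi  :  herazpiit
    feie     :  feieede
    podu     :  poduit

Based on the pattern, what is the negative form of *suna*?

Looking at the last vowel of each stem: -it when the last vowel of the stem is a high vowel (*herazpi*, *podu*); -ede when the last vowel of the stem is a non-high vowel (*zopdema*, *maza*, *feie*).
*suna* — last vowel /a/ (a non-high vowel) → -ede → *sunaede*.

sunaede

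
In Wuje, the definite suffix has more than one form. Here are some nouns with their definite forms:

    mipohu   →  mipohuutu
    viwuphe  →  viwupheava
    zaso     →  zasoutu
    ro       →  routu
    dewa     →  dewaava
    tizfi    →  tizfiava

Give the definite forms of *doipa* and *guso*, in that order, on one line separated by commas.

doipaava, gusoutu

Looking at the last vowel of each stem: -utu when the last vowel of the stem is a rounded vowel (*mipohu*, *zaso*, *ro*); -ava when the last vowel of the stem is an unrounded vowel (*viwuphe*, *dewa*, *tizfi*).
*doipa* — last vowel /a/ (an unrounded vowel) → -ava → *doipaava*.
*guso* — last vowel /o/ (a rounded vowel) → -utu → *gusoutu*.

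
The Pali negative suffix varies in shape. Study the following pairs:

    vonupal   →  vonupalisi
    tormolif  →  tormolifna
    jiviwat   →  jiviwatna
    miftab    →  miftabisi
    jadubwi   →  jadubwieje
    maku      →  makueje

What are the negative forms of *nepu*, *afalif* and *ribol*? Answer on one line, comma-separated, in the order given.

The suffix is conditioned by the final sound: -na when the stem ends in a voiceless consonant (*tormolif*, *jiviwat*); -isi when the stem ends in a voiced consonant (*vonupal*, *miftab*); -eje when the stem ends in a vowel (*jadubwi*, *maku*).
Since the final sound of *nepu* is /u/ (a vowel), it takes -eje, giving *nepueje*.
*afalif*: final sound = /f/, a voiceless consonant → -na → *afalifna*.
*ribol*: final sound = /l/, a voiced consonant → -isi → *ribolisi*.

nepueje, afalifna, ribolisi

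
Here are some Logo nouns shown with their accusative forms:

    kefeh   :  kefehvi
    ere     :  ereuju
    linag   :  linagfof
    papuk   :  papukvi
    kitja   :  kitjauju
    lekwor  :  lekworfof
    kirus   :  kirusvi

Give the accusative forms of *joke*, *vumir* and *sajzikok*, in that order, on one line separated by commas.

Looking at the final sound of each stem: -vi when the stem ends in a voiceless consonant (*kefeh*, *papuk*, *kirus*); -fof when the stem ends in a voiced consonant (*linag*, *lekwor*); -uju when the stem ends in a vowel (*ere*, *kitja*).
*joke*: final sound = /e/, a vowel → -uju → *jokeuju*.
*vumir*: final sound = /r/, a voiced consonant → -fof → *vumirfof*.
Since the final sound of *sajzikok* is /k/ (a voiceless consonant), it takes -vi, giving *sajzikokvi*.

jokeuju, vumirfof, sajzikokvi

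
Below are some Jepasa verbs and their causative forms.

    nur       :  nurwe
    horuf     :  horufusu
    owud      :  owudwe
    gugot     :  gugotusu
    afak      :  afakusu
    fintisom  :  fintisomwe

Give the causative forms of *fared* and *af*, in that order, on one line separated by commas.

Looking at the final consonant of each stem: -usu when the stem ends in a voiceless consonant (*horuf*, *gugot*, *afak*); -we when the stem ends in a voiced consonant (*nur*, *owud*, *fintisom*).
Since the final consonant of *fared* is /d/ (voiced), it takes -we, giving *faredwe*.
*af* — final consonant /f/ (voiceless) → -usu → *afusu*.

faredwe, afusu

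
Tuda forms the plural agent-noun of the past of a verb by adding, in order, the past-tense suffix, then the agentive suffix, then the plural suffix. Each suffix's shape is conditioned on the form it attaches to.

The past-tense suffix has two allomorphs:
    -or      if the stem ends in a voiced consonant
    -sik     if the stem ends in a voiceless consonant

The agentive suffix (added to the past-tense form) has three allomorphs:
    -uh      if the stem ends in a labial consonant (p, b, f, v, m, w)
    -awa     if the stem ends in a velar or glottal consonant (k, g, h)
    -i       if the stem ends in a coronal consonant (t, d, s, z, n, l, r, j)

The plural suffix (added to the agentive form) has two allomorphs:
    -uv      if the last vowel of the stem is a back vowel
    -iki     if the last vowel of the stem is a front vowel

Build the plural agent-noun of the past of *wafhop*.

*wafhop* — final consonant /p/ (voiceless) → -sik → *wafhopsik*.
The past-tense form *wafhopsik* — final consonant /k/ (velar/glottal) → -awa → *wafhopsikawa*.
The last vowel of the agentive form *wafhopsikawa* is /a/, which is a back vowel, so the plural suffix is -uv, giving *wafhopsikawauv*.

wafhopsikawauv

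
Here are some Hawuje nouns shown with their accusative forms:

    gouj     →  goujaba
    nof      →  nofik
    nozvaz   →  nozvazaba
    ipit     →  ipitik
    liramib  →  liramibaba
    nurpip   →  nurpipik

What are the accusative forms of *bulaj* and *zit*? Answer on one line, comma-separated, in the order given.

bulajaba, zitik

The pattern is voicing of the final consonant: -ik when the stem ends in a voiceless consonant (*nof*, *ipit*, *nurpip*); -aba when the stem ends in a voiced consonant (*gouj*, *nozvaz*, *liramib*).
*bulaj*: final consonant = /j/, voiced → -aba → *bulajaba*.
*zit* — final consonant /t/ (voiceless) → -ik → *zitik*.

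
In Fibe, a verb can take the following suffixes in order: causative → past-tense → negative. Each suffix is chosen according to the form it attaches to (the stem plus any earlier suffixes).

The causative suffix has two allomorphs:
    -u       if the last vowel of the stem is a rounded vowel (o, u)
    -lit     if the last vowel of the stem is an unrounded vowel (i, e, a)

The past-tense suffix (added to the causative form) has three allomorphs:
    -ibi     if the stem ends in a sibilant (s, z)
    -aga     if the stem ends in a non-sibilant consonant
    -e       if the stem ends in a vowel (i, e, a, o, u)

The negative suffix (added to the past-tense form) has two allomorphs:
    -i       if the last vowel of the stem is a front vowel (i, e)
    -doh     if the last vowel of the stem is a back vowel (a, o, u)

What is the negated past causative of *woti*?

wotilitagadoh

Since the last vowel of *woti* is /i/ (an unrounded vowel), it takes -lit, giving *wotilit*.
The causative form *wotilit* — final sound /t/ (a non-sibilant consonant) → -aga → *wotilitaga*.
The last vowel of the past-tense form *wotilitaga* is /a/, which is a back vowel, so the negative suffix is -doh, giving *wotilitagadoh*.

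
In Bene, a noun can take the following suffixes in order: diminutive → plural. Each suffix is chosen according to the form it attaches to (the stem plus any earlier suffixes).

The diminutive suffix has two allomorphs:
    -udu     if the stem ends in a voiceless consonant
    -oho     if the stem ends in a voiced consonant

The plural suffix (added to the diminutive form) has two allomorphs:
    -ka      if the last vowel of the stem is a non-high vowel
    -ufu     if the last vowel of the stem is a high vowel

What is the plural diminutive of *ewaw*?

ewawohoka

The final consonant of *ewaw* is /w/, which is voiced, so the diminutive suffix is -oho, giving *ewawoho*.
The last vowel of the diminutive form *ewawoho* is /o/, which is a non-high vowel, so the plural suffix is -ka, giving *ewawohoka*.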